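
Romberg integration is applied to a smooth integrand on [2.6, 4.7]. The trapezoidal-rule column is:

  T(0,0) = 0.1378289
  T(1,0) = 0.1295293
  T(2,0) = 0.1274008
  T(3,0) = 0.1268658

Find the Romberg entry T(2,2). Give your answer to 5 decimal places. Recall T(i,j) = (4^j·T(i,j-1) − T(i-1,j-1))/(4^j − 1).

Richardson extrapolation on the trapezoidal column (denominator 4−1=3):
T(1,1) = 0.1295293 + (0.1295293 − 0.1378289)/3 = 0.1267628
T(2,1) = 0.1274008 + (0.1274008 − 0.1295293)/3 = 0.1266913
T(2,2) = (16·0.1266913 − 0.1267628) / 15 = 0.1266865

0.12669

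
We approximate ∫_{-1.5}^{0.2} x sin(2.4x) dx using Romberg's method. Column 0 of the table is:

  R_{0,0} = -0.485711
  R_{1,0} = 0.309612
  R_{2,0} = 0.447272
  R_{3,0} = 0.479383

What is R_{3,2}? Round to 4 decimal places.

Richardson extrapolation on the trapezoidal column (denominator 4−1=3):
R_{2,1} = 0.447272 + (0.447272 − 0.309612)/3 = 0.493159
R_{3,1} = 0.479383 + (0.479383 − 0.447272)/3 = 0.490087
R_{3,2} = (16·0.490087 − 0.493159) / 15 = 0.489882

0.4899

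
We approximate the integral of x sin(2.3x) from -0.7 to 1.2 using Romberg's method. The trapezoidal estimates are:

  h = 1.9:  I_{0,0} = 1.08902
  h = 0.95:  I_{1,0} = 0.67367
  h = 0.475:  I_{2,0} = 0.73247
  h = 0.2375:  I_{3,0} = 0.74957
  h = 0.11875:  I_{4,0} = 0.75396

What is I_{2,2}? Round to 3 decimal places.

0.767

I_{1,1} = 0.67367 + (0.67367 − 1.08902)/3 = 0.53522
I_{2,1} = 0.73247 + (0.73247 − 0.67367)/3 = 0.75207
I_{2,2} = (16·0.75207 − 0.53522) / 15 = 0.76653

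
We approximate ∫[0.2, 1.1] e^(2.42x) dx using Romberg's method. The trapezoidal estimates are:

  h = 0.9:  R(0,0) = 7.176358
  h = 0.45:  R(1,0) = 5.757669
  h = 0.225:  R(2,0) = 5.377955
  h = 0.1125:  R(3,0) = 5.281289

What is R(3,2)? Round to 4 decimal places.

R(2,1) = (4·5.377955 − 5.757669) / 3 = 5.251384
R(3,1) = 5.281289 + (5.281289 − 5.377955)/3 = 5.249067
R(3,2) = 5.249067 + (5.249067 − 5.251384)/15 = 5.248913

5.2489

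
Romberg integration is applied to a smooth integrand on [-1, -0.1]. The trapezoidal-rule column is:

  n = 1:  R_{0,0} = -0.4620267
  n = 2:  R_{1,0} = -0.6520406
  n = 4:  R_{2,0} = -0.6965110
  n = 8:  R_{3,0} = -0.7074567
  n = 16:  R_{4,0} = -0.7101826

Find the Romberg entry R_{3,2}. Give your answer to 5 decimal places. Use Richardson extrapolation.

-0.71109

R_{2,1} = (4·(-0.6965110) − (-0.6520406)) / 3 = -0.7113345
R_{3,1} = -0.7074567 + (-0.7074567 − (-0.6965110))/3 = -0.7111053
R_{3,2} = (16·(-0.7111053) − (-0.7113345)) / 15 = -0.7110900
(Column j=1 coincides with Simpson's rule on the same nodes.)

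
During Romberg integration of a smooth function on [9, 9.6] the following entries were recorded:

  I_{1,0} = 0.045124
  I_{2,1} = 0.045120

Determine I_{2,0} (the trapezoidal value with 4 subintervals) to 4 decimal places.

From I_{2,1} = (4·I_{2,0} − I_{1,0})/3, solve for I_{2,0}:
4·I_{2,0} = 3·0.045120 + 0.045124 = 0.180484
I_{2,0} = 0.045121

0.0451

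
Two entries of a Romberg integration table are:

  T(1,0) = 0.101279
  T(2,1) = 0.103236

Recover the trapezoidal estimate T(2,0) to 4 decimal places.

From T(2,1) = (4·T(2,0) − T(1,0))/3, solve for T(2,0):
4·T(2,0) = 3·0.103236 + 0.101279 = 0.410987
T(2,0) = 0.102747

0.1027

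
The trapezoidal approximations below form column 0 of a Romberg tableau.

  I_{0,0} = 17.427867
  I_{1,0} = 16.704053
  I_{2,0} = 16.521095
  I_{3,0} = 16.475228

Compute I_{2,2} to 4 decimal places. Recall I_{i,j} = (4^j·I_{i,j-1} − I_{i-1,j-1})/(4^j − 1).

16.4599

Richardson extrapolation on the trapezoidal column (denominator 4−1=3):
I_{1,1} = (4·16.704053 − 17.427867) / 3 = 16.462782
I_{2,1} = 16.521095 + (16.521095 − 16.704053)/3 = 16.460109
I_{2,2} = (16·16.460109 − 16.462782) / 15 = 16.459931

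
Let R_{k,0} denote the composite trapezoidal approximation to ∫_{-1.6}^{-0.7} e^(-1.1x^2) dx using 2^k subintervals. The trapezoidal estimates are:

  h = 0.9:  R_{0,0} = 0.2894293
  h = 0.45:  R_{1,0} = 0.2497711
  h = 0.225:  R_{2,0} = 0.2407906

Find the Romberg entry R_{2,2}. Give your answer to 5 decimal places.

Richardson extrapolation on the trapezoidal column (denominator 4−1=3):
R_{1,1} = 0.2497711 + (0.2497711 − 0.2894293)/3 = 0.2365517
R_{2,1} = (4·0.2407906 − 0.2497711) / 3 = 0.2377971
R_{2,2} = (16·0.2377971 − 0.2365517) / 15 = 0.2378801
(Column j=1 coincides with Simpson's rule on the same nodes.)

0.23788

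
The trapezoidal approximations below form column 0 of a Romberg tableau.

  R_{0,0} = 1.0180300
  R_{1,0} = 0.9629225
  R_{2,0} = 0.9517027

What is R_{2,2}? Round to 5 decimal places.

0.94819

Richardson extrapolation on the trapezoidal column (denominator 4−1=3):
R_{1,1} = 0.9629225 + (0.9629225 − 1.0180300)/3 = 0.9445533
R_{2,1} = (4·0.9517027 − 0.9629225) / 3 = 0.9479628
R_{2,2} = 0.9479628 + (0.9479628 − 0.9445533)/15 = 0.9481901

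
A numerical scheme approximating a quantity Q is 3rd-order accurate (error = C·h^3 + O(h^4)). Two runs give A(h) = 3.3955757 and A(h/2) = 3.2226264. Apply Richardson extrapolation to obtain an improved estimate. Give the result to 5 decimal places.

3.19792

The leading error scales as h^3; refining by a factor of 2 reduces it by 2^3 = 8.
Extrapolated value = (8·A(h/2) − A(h)) / (8 − 1)
= (8·3.2226264 − 3.3955757) / 7
= 22.3854355 / 7 = 3.1979194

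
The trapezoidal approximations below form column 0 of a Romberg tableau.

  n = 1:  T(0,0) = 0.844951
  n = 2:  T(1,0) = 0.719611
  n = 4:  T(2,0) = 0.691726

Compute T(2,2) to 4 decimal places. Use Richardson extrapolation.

0.6827

Richardson extrapolation on the trapezoidal column (denominator 4−1=3):
T(1,1) = 0.719611 + (0.719611 − 0.844951)/3 = 0.677831
T(2,1) = 0.691726 + (0.691726 − 0.719611)/3 = 0.682431
T(2,2) = (16·0.682431 − 0.677831) / 15 = 0.682738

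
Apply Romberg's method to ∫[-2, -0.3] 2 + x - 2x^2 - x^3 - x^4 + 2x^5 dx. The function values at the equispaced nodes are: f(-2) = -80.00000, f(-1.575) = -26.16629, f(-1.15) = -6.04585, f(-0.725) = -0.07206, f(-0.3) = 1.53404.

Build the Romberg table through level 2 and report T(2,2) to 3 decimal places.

T(0,0) (trapezoid, 1 panel, h=1.7000): -66.69607
T(1,0) (trapezoid, 2 panels, h=0.8500): -38.48701
T(2,0) (trapezoid, 4 panels, h=0.4250): -30.39480
T(1,1) = -38.48701 + (-38.48701 − (-66.69607))/3 = -29.08399
T(2,1) = -30.39480 + (-30.39480 − (-38.48701))/3 = -27.69740
T(2,2) = -27.69740 + (-27.69740 − (-29.08399))/15 = -27.60496

-27.605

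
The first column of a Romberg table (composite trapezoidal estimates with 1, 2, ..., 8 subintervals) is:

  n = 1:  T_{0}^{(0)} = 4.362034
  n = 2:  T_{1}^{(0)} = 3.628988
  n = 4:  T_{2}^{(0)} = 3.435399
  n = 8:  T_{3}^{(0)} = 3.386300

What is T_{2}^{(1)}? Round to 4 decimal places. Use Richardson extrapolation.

Richardson extrapolation on the trapezoidal column (denominator 4−1=3):
T_{2}^{(1)} = (4·3.435399 − 3.628988) / 3 = 3.370869

3.3709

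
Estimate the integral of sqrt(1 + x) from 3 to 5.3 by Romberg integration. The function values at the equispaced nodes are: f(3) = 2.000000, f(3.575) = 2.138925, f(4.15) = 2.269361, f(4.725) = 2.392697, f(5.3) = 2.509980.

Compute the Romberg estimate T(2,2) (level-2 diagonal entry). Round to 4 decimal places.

T(0,0) (trapezoid, 1 panel, h=2.3000): 5.186477
T(1,0) (trapezoid, 2 panels, h=1.1500): 5.203004
T(2,0) (trapezoid, 4 panels, h=0.5750): 5.207184
T(1,1) = 5.203004 + (5.203004 − 5.186477)/3 = 5.208513
T(2,1) = 5.207184 + (5.207184 − 5.203004)/3 = 5.208577
T(2,2) = 5.208577 + (5.208577 − 5.208513)/15 = 5.208581

5.2086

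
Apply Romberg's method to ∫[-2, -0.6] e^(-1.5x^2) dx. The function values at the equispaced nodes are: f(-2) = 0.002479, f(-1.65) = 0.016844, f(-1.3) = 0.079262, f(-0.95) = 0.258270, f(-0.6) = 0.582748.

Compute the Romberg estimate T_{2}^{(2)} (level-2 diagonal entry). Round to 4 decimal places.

T_{0}^{(0)} (trapezoid, 1 panel, h=1.4000): 0.409659
T_{1}^{(0)} (trapezoid, 2 panels, h=0.7000): 0.260313
T_{2}^{(0)} (trapezoid, 4 panels, h=0.3500): 0.226446
T_{1}^{(1)} = 0.260313 + (0.260313 − 0.409659)/3 = 0.210531
T_{2}^{(1)} = 0.226446 + (0.226446 − 0.260313)/3 = 0.215157
T_{2}^{(2)} = 0.215157 + (0.215157 − 0.210531)/15 = 0.215465

0.2155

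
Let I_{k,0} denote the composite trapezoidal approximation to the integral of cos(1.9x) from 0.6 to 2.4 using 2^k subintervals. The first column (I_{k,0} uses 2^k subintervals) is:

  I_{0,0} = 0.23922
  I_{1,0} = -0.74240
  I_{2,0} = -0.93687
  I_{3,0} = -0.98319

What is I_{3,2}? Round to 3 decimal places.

Richardson extrapolation on the trapezoidal column (denominator 4−1=3):
I_{2,1} = -0.93687 + (-0.93687 − (-0.74240))/3 = -1.00169
I_{3,1} = (4·(-0.98319) − (-0.93687)) / 3 = -0.99863
I_{3,2} = (16·(-0.99863) − (-1.00169)) / 15 = -0.99843

-0.998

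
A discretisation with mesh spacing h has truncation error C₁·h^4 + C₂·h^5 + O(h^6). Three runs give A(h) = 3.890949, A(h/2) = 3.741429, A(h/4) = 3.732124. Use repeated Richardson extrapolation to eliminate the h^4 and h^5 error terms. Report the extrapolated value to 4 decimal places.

3.7315

First eliminate the h^4 term (factor 2^4 = 16):
  B₁ = (16·3.741429 − 3.890949)/15 = 3.731461
  B₂ = (16·3.732124 − 3.741429)/15 = 3.731504
Then eliminate the h^5 term (factor 2^5 = 32):
  (32·3.731504 − 3.731461)/31 = 3.731505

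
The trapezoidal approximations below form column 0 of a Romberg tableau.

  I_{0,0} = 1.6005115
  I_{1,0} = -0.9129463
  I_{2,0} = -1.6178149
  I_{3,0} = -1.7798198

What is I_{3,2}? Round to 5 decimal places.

Richardson extrapolation on the trapezoidal column (denominator 4−1=3):
I_{2,1} = -1.6178149 + (-1.6178149 − (-0.9129463))/3 = -1.8527711
I_{3,1} = -1.7798198 + (-1.7798198 − (-1.6178149))/3 = -1.8338214
I_{3,2} = -1.8338214 + (-1.8338214 − (-1.8527711))/15 = -1.8325581
(Column j=1 coincides with Simpson's rule on the same nodes.)

-1.83256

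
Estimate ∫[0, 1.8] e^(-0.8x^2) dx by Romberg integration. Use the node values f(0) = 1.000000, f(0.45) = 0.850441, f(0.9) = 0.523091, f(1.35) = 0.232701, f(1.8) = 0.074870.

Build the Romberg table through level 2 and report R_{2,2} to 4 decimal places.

R_{0,0} (trapezoid, 1 panel, h=1.8000): 0.967383
R_{1,0} (trapezoid, 2 panels, h=0.9000): 0.954473
R_{2,0} (trapezoid, 4 panels, h=0.4500): 0.964651
R_{1,1} = 0.954473 + (0.954473 − 0.967383)/3 = 0.950170
R_{2,1} = 0.964651 + (0.964651 − 0.954473)/3 = 0.968044
R_{2,2} = 0.968044 + (0.968044 − 0.950170)/15 = 0.969236

0.9692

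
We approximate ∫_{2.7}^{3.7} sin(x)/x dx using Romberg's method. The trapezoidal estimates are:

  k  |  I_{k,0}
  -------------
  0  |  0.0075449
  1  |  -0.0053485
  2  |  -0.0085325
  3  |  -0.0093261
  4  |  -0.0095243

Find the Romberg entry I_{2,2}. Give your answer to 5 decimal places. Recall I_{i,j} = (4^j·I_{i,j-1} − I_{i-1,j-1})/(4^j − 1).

-0.00959

Richardson extrapolation on the trapezoidal column (denominator 4−1=3):
I_{1,1} = (4·(-0.0053485) − 0.0075449) / 3 = -0.0096463
I_{2,1} = -0.0085325 + (-0.0085325 − (-0.0053485))/3 = -0.0095938
I_{2,2} = -0.0095938 + (-0.0095938 − (-0.0096463))/15 = -0.0095903
(Column j=1 coincides with Simpson's rule on the same nodes.)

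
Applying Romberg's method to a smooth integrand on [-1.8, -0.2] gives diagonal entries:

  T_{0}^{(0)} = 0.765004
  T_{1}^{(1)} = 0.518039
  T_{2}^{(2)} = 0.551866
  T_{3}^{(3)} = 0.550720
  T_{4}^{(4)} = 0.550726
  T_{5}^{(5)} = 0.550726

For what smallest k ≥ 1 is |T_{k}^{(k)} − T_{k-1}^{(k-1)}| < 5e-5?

k = 4

|T_{1}^{(1)} − T_{0}^{(0)}| = 0.246965 ≥ 5e-5
|T_{2}^{(2)} − T_{1}^{(1)}| = 0.033827 ≥ 5e-5
|T_{3}^{(3)} − T_{2}^{(2)}| = 0.001146 ≥ 5e-5
|T_{4}^{(4)} − T_{3}^{(3)}| = 0.000006 < 5e-5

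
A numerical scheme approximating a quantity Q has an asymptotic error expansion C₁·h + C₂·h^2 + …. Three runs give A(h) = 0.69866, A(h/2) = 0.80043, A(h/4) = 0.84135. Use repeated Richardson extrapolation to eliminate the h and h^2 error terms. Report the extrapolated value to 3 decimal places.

First eliminate the h term (factor 2^1 = 2):
  B₁ = (2·0.80043 − 0.69866)/1 = 0.90220
  B₂ = (2·0.84135 − 0.80043)/1 = 0.88227
Then eliminate the h^2 term (factor 2^2 = 4):
  (4·0.88227 − 0.90220)/3 = 0.87563

0.876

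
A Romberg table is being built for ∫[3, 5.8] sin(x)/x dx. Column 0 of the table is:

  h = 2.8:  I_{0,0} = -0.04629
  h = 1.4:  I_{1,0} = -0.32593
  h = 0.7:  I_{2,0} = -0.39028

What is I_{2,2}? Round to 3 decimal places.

-0.411

I_{1,1} = (4·(-0.32593) − (-0.04629)) / 3 = -0.41914
I_{2,1} = (4·(-0.39028) − (-0.32593)) / 3 = -0.41173
I_{2,2} = -0.41173 + (-0.41173 − (-0.41914))/15 = -0.41124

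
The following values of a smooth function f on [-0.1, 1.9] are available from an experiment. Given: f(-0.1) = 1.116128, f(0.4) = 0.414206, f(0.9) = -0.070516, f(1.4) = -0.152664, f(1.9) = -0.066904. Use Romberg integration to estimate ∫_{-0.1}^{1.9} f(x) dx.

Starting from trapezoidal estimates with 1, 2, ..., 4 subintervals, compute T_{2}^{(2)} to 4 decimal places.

T_{0}^{(0)} (trapezoid, 1 panel, h=2.0000): 1.049224
T_{1}^{(0)} (trapezoid, 2 panels, h=1.0000): 0.454096
T_{2}^{(0)} (trapezoid, 4 panels, h=0.5000): 0.357819
T_{1}^{(1)} = 0.454096 + (0.454096 − 1.049224)/3 = 0.255720
T_{2}^{(1)} = 0.357819 + (0.357819 − 0.454096)/3 = 0.325727
T_{2}^{(2)} = 0.325727 + (0.325727 − 0.255720)/15 = 0.330394

0.3304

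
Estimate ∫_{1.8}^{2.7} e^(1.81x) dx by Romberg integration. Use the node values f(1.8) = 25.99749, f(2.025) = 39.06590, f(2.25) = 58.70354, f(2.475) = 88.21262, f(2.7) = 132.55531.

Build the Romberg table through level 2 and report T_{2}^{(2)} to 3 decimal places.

T_{0}^{(0)} (trapezoid, 1 panel, h=0.9000): 71.34876
T_{1}^{(0)} (trapezoid, 2 panels, h=0.4500): 62.09097
T_{2}^{(0)} (trapezoid, 4 panels, h=0.2250): 59.68315
T_{1}^{(1)} = 62.09097 + (62.09097 − 71.34876)/3 = 59.00504
T_{2}^{(1)} = 59.68315 + (59.68315 − 62.09097)/3 = 58.88054
T_{2}^{(2)} = 58.88054 + (58.88054 − 59.00504)/15 = 58.87224

58.872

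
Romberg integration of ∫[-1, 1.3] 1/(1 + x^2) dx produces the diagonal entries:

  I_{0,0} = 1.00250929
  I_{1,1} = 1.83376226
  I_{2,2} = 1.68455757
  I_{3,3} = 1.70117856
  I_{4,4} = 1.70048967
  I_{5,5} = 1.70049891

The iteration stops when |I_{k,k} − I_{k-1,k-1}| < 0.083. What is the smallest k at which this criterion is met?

k = 3

|I_{1,1} − I_{0,0}| = 0.83125297 ≥ 0.083
|I_{2,2} − I_{1,1}| = 0.14920469 ≥ 0.083
|I_{3,3} − I_{2,2}| = 0.01662099 < 0.083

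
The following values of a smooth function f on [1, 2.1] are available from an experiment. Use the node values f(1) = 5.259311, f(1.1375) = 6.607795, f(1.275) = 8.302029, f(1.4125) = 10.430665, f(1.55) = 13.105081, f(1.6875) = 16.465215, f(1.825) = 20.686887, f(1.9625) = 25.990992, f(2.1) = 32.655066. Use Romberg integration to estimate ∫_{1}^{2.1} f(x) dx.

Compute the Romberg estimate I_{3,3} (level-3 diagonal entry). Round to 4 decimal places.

I_{0,0} (trapezoid, 1 panel, h=1.1000): 20.852907
I_{1,0} (trapezoid, 2 panels, h=0.5500): 17.634248
I_{2,0} (trapezoid, 4 panels, h=0.2750): 16.789076
I_{3,0} (trapezoid, 8 panels, h=0.1375): 16.575055
I_{1,1} = 17.634248 + (17.634248 − 20.852907)/3 = 16.561362
I_{2,1} = 16.789076 + (16.789076 − 17.634248)/3 = 16.507352
I_{3,1} = 16.575055 + (16.575055 − 16.789076)/3 = 16.503715
I_{2,2} = 16.507352 + (16.507352 − 16.561362)/15 = 16.503751
I_{3,2} = 16.503715 + (16.503715 − 16.507352)/15 = 16.503473
I_{3,3} = 16.503473 + (16.503473 − 16.503751)/63 = 16.503469

16.5035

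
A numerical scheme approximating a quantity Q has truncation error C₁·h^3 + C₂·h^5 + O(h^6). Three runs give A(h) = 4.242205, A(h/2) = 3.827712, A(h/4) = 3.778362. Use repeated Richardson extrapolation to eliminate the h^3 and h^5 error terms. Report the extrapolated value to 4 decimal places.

3.7714

First eliminate the h^3 term (factor 2^3 = 8):
  B₁ = (8·3.827712 − 4.242205)/7 = 3.768499
  B₂ = (8·3.778362 − 3.827712)/7 = 3.771312
Then eliminate the h^5 term (factor 2^5 = 32):
  (32·3.771312 − 3.768499)/31 = 3.771403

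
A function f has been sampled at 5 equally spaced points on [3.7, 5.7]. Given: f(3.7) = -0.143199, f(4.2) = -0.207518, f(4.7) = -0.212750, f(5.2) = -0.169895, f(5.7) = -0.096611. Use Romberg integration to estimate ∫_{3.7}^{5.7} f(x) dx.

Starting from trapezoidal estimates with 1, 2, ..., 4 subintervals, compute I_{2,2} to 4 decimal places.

-0.3624

I_{0,0} (trapezoid, 1 panel, h=2.0000): -0.239810
I_{1,0} (trapezoid, 2 panels, h=1.0000): -0.332655
I_{2,0} (trapezoid, 4 panels, h=0.5000): -0.355034
I_{1,1} = -0.332655 + (-0.332655 − (-0.239810))/3 = -0.363603
I_{2,1} = -0.355034 + (-0.355034 − (-0.332655))/3 = -0.362494
I_{2,2} = -0.362494 + (-0.362494 − (-0.363603))/15 = -0.362420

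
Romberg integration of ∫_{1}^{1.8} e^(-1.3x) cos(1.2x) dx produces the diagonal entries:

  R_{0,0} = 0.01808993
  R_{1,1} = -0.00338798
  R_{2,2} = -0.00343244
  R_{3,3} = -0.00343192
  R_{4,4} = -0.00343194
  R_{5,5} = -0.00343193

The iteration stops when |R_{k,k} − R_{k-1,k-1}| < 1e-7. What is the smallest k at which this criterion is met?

|R_{1,1} − R_{0,0}| = 0.02147791 ≥ 1e-7
|R_{2,2} − R_{1,1}| = 0.00004446 ≥ 1e-7
|R_{3,3} − R_{2,2}| = 0.00000052 ≥ 1e-7
|R_{4,4} − R_{3,3}| = 0.00000002 < 1e-7

k = 4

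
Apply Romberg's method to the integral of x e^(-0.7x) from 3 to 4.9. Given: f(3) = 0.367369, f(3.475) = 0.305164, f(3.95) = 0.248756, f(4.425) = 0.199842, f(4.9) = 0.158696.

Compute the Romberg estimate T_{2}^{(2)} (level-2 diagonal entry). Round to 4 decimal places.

T_{0}^{(0)} (trapezoid, 1 panel, h=1.9000): 0.499762
T_{1}^{(0)} (trapezoid, 2 panels, h=0.9500): 0.486199
T_{2}^{(0)} (trapezoid, 4 panels, h=0.4750): 0.482977
T_{1}^{(1)} = 0.486199 + (0.486199 − 0.499762)/3 = 0.481678
T_{2}^{(1)} = 0.482977 + (0.482977 − 0.486199)/3 = 0.481903
T_{2}^{(2)} = 0.481903 + (0.481903 − 0.481678)/15 = 0.481918

0.4819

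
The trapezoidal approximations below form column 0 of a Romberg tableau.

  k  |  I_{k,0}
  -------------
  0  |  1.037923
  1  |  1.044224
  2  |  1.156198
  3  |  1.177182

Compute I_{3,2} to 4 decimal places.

I_{2,1} = (4·1.156198 − 1.044224) / 3 = 1.193523
I_{3,1} = (4·1.177182 − 1.156198) / 3 = 1.184177
I_{3,2} = (16·1.184177 − 1.193523) / 15 = 1.183554

1.1836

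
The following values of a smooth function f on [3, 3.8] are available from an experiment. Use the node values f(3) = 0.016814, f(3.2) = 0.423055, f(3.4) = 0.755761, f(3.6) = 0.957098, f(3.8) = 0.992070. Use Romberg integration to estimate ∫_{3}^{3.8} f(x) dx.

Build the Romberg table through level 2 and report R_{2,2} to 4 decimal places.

R_{0,0} (trapezoid, 1 panel, h=0.8000): 0.403554
R_{1,0} (trapezoid, 2 panels, h=0.4000): 0.504081
R_{2,0} (trapezoid, 4 panels, h=0.2000): 0.528071
R_{1,1} = 0.504081 + (0.504081 − 0.403554)/3 = 0.537590
R_{2,1} = 0.528071 + (0.528071 − 0.504081)/3 = 0.536068
R_{2,2} = 0.536068 + (0.536068 − 0.537590)/15 = 0.535967

0.5360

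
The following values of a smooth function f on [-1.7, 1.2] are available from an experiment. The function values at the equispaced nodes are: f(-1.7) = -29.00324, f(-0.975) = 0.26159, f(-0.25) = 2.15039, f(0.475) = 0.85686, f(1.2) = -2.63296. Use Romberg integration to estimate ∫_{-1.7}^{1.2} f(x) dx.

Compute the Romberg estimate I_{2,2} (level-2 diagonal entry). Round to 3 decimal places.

I_{0,0} (trapezoid, 1 panel, h=2.9000): -45.87249
I_{1,0} (trapezoid, 2 panels, h=1.4500): -19.81818
I_{2,0} (trapezoid, 4 panels, h=0.7250): -9.09821
I_{1,1} = -19.81818 + (-19.81818 − (-45.87249))/3 = -11.13341
I_{2,1} = -9.09821 + (-9.09821 − (-19.81818))/3 = -5.52489
I_{2,2} = -5.52489 + (-5.52489 − (-11.13341))/15 = -5.15099

-5.151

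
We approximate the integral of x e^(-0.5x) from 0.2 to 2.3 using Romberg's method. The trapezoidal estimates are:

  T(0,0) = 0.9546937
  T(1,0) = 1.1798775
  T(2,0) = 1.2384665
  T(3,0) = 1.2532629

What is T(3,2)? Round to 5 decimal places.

Richardson extrapolation on the trapezoidal column (denominator 4−1=3):
T(2,1) = (4·1.2384665 − 1.1798775) / 3 = 1.2579962
T(3,1) = (4·1.2532629 − 1.2384665) / 3 = 1.2581950
T(3,2) = (16·1.2581950 − 1.2579962) / 15 = 1.2582083
(Column j=1 coincides with Simpson's rule on the same nodes.)

1.25821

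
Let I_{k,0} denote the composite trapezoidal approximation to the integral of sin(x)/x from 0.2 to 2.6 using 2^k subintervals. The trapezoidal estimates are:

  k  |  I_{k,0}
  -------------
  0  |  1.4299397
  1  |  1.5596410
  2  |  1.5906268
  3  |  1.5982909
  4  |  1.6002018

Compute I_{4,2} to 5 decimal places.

Richardson extrapolation on the trapezoidal column (denominator 4−1=3):
I_{3,1} = 1.5982909 + (1.5982909 − 1.5906268)/3 = 1.6008456
I_{4,1} = (4·1.6002018 − 1.5982909) / 3 = 1.6008388
I_{4,2} = (16·1.6008388 − 1.6008456) / 15 = 1.6008383

1.60084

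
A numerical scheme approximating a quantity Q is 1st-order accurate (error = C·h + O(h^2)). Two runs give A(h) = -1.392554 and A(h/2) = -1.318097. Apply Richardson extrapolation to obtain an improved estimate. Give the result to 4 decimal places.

-1.2436

The leading error scales as h; refining by a factor of 2 reduces it by 2^1 = 2.
Extrapolated value = (2·A(h/2) − A(h)) / (2 − 1)
= (2·(-1.318097) − (-1.392554)) / 1
= -1.243640 / 1 = -1.243640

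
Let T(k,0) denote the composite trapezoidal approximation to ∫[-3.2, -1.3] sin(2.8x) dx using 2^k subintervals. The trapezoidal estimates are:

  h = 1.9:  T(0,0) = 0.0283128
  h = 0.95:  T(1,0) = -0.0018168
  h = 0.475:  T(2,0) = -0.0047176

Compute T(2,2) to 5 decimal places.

T(1,1) = -0.0018168 + (-0.0018168 − 0.0283128)/3 = -0.0118600
T(2,1) = (4·(-0.0047176) − (-0.0018168)) / 3 = -0.0056845
T(2,2) = (16·(-0.0056845) − (-0.0118600)) / 15 = -0.0052728

-0.00527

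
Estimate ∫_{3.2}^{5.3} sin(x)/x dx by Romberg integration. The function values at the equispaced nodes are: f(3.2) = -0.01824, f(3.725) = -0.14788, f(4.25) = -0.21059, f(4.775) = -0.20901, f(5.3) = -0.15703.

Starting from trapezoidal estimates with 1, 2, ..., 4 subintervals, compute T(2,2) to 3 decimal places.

-0.354

T(0,0) (trapezoid, 1 panel, h=2.1000): -0.18403
T(1,0) (trapezoid, 2 panels, h=1.0500): -0.31314
T(2,0) (trapezoid, 4 panels, h=0.5250): -0.34394
T(1,1) = -0.31314 + (-0.31314 − (-0.18403))/3 = -0.35618
T(2,1) = -0.34394 + (-0.34394 − (-0.31314))/3 = -0.35421
T(2,2) = -0.35421 + (-0.35421 − (-0.35618))/15 = -0.35408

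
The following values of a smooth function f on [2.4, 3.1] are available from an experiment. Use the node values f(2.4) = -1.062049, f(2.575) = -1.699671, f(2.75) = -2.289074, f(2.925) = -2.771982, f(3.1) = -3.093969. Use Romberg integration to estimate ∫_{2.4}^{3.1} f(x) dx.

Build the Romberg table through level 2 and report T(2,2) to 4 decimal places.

T(0,0) (trapezoid, 1 panel, h=0.7000): -1.454606
T(1,0) (trapezoid, 2 panels, h=0.3500): -1.528479
T(2,0) (trapezoid, 4 panels, h=0.1750): -1.546779
T(1,1) = -1.528479 + (-1.528479 − (-1.454606))/3 = -1.553103
T(2,1) = -1.546779 + (-1.546779 − (-1.528479))/3 = -1.552879
T(2,2) = -1.552879 + (-1.552879 − (-1.553103))/15 = -1.552864

-1.5529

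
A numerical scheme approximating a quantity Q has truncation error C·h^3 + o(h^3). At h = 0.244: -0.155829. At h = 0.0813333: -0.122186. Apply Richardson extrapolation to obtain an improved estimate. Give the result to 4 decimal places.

-0.1209

Extrapolated value = (27·A(h/3) − A(h)) / (27 − 1)
= (27·(-0.122186) − (-0.155829)) / 26
= -3.143193 / 26 = -0.120892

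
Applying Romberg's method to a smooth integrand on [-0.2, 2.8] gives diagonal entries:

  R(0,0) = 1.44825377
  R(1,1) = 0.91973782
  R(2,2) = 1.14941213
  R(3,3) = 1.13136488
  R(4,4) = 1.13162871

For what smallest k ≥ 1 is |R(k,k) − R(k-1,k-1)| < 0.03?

k = 3

|R(1,1) − R(0,0)| = 0.52851595 ≥ 0.03
|R(2,2) − R(1,1)| = 0.22967431 ≥ 0.03
|R(3,3) − R(2,2)| = 0.01804725 < 0.03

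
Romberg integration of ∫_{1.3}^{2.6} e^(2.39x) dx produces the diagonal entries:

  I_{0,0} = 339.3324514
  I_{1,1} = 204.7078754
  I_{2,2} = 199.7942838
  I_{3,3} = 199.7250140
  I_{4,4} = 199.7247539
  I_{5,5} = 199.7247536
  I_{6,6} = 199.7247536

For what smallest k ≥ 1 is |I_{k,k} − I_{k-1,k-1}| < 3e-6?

k = 5

|I_{1,1} − I_{0,0}| = 134.6245760 ≥ 3e-6
|I_{2,2} − I_{1,1}| = 4.9135916 ≥ 3e-6
|I_{3,3} − I_{2,2}| = 0.0692698 ≥ 3e-6
|I_{4,4} − I_{3,3}| = 0.0002601 ≥ 3e-6
|I_{5,5} − I_{4,4}| = 0.0000003 < 3e-6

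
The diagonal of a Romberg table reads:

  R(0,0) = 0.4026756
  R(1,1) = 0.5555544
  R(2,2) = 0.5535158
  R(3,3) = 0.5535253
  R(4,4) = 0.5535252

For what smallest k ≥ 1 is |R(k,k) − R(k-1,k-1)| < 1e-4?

|R(1,1) − R(0,0)| = 0.1528788 ≥ 1e-4
|R(2,2) − R(1,1)| = 0.0020386 ≥ 1e-4
|R(3,3) − R(2,2)| = 0.0000095 < 1e-4

k = 3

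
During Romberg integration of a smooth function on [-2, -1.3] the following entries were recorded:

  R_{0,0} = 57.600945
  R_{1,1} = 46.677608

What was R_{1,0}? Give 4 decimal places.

49.4084

From R_{1,1} = (4·R_{1,0} − R_{0,0})/3, solve for R_{1,0}:
4·R_{1,0} = 3·46.677608 + 57.600945 = 197.633769
R_{1,0} = 49.408442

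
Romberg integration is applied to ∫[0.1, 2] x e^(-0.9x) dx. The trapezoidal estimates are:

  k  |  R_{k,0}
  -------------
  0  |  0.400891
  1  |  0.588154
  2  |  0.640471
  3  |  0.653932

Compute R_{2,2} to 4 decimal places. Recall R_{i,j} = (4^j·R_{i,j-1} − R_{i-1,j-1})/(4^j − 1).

R_{1,1} = 0.588154 + (0.588154 − 0.400891)/3 = 0.650575
R_{2,1} = 0.640471 + (0.640471 − 0.588154)/3 = 0.657910
R_{2,2} = 0.657910 + (0.657910 − 0.650575)/15 = 0.658399

0.6584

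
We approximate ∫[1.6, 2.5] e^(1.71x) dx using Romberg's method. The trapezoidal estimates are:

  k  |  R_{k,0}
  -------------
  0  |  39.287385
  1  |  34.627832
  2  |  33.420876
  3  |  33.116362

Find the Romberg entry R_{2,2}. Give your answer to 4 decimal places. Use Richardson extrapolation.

R_{1,1} = 34.627832 + (34.627832 − 39.287385)/3 = 33.074648
R_{2,1} = (4·33.420876 − 34.627832) / 3 = 33.018557
R_{2,2} = (16·33.018557 − 33.074648) / 15 = 33.014818

33.0148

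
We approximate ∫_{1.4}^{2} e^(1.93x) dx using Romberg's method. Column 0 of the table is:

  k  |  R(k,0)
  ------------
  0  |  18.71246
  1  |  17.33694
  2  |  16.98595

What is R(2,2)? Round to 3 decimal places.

Richardson extrapolation on the trapezoidal column (denominator 4−1=3):
R(1,1) = 17.33694 + (17.33694 − 18.71246)/3 = 16.87843
R(2,1) = (4·16.98595 − 17.33694) / 3 = 16.86895
R(2,2) = 16.86895 + (16.86895 − 16.87843)/15 = 16.86832

16.868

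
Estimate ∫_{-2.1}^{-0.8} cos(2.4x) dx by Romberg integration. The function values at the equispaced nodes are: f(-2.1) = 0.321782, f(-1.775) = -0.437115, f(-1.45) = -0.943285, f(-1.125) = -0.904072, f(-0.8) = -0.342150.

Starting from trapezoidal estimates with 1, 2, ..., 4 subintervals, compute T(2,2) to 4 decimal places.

-0.7855

T(0,0) (trapezoid, 1 panel, h=1.3000): -0.013239
T(1,0) (trapezoid, 2 panels, h=0.6500): -0.619755
T(2,0) (trapezoid, 4 panels, h=0.3250): -0.745763
T(1,1) = -0.619755 + (-0.619755 − (-0.013239))/3 = -0.821927
T(2,1) = -0.745763 + (-0.745763 − (-0.619755))/3 = -0.787766
T(2,2) = -0.787766 + (-0.787766 − (-0.821927))/15 = -0.785489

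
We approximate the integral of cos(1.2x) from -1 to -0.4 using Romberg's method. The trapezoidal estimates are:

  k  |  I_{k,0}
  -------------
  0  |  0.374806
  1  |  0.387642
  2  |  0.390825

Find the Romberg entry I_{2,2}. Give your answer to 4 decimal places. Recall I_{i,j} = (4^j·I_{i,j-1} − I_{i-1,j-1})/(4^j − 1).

0.3919

I_{1,1} = (4·0.387642 − 0.374806) / 3 = 0.391921
I_{2,1} = (4·0.390825 − 0.387642) / 3 = 0.391886
I_{2,2} = 0.391886 + (0.391886 − 0.391921)/15 = 0.391884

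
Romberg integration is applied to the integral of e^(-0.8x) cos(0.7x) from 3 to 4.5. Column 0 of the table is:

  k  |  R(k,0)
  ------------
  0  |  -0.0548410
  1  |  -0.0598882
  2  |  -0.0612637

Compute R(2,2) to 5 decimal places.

-0.06173

Richardson extrapolation on the trapezoidal column (denominator 4−1=3):
R(1,1) = (4·(-0.0598882) − (-0.0548410)) / 3 = -0.0615706
R(2,1) = (4·(-0.0612637) − (-0.0598882)) / 3 = -0.0617222
R(2,2) = -0.0617222 + (-0.0617222 − (-0.0615706))/15 = -0.0617323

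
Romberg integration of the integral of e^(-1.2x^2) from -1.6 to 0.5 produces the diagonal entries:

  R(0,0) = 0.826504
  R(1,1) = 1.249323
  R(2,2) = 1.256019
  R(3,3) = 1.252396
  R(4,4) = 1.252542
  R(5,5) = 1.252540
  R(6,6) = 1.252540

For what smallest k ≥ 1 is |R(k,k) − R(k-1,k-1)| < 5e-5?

|R(1,1) − R(0,0)| = 0.422819 ≥ 5e-5
|R(2,2) − R(1,1)| = 0.006696 ≥ 5e-5
|R(3,3) − R(2,2)| = 0.003623 ≥ 5e-5
|R(4,4) − R(3,3)| = 0.000146 ≥ 5e-5
|R(5,5) − R(4,4)| = 0.000002 < 5e-5

k = 5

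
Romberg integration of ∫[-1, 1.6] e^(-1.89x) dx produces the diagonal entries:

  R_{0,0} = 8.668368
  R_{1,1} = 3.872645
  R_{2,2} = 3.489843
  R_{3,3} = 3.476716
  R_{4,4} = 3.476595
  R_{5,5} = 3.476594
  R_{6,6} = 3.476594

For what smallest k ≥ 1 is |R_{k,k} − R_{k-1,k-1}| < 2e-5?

|R_{1,1} − R_{0,0}| = 4.795723 ≥ 2e-5
|R_{2,2} − R_{1,1}| = 0.382802 ≥ 2e-5
|R_{3,3} − R_{2,2}| = 0.013127 ≥ 2e-5
|R_{4,4} − R_{3,3}| = 0.000121 ≥ 2e-5
|R_{5,5} − R_{4,4}| = 0.000001 < 2e-5

k = 5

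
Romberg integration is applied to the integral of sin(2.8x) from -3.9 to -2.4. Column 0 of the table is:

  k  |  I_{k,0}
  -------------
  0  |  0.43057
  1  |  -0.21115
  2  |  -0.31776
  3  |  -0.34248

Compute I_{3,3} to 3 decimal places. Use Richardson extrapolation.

-0.351

I_{1,1} = -0.21115 + (-0.21115 − 0.43057)/3 = -0.42506
I_{2,1} = (4·(-0.31776) − (-0.21115)) / 3 = -0.35330
I_{3,1} = (4·(-0.34248) − (-0.31776)) / 3 = -0.35072
I_{2,2} = -0.35330 + (-0.35330 − (-0.42506))/15 = -0.34852
I_{3,2} = -0.35072 + (-0.35072 − (-0.35330))/15 = -0.35055
I_{3,3} = -0.35055 + (-0.35055 − (-0.34852))/63 = -0.35058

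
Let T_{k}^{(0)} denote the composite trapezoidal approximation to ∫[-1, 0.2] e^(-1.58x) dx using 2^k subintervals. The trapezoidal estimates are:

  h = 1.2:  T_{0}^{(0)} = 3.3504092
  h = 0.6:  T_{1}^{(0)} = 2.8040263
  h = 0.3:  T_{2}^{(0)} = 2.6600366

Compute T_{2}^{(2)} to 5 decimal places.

Richardson extrapolation on the trapezoidal column (denominator 4−1=3):
T_{1}^{(1)} = 2.8040263 + (2.8040263 − 3.3504092)/3 = 2.6218987
T_{2}^{(1)} = 2.6600366 + (2.6600366 − 2.8040263)/3 = 2.6120400
T_{2}^{(2)} = (16·2.6120400 − 2.6218987) / 15 = 2.6113828

2.61138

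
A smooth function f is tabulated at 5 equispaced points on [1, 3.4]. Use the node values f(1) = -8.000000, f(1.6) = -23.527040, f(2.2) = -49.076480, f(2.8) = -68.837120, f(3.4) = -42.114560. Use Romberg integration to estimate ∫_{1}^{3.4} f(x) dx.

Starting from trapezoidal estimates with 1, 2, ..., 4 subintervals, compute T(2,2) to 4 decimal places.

-103.8766

T(0,0) (trapezoid, 1 panel, h=2.4000): -60.137472
T(1,0) (trapezoid, 2 panels, h=1.2000): -88.960512
T(2,0) (trapezoid, 4 panels, h=0.6000): -99.898752
T(1,1) = -88.960512 + (-88.960512 − (-60.137472))/3 = -98.568192
T(2,1) = -99.898752 + (-99.898752 − (-88.960512))/3 = -103.544832
T(2,2) = -103.544832 + (-103.544832 − (-98.568192))/15 = -103.876608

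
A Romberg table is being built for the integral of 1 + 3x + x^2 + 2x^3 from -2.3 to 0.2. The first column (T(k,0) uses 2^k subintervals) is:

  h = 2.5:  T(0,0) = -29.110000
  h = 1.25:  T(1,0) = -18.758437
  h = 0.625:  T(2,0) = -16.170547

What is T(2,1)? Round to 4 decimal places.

Richardson extrapolation on the trapezoidal column (denominator 4−1=3):
T(2,1) = (4·(-16.170547) − (-18.758437)) / 3 = -15.307917
(Column j=1 coincides with Simpson's rule on the same nodes.)

-15.3079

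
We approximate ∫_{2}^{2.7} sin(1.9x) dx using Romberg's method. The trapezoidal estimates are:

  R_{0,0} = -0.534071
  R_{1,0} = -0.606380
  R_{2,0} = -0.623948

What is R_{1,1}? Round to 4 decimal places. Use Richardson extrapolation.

Richardson extrapolation on the trapezoidal column (denominator 4−1=3):
R_{1,1} = (4·(-0.606380) − (-0.534071)) / 3 = -0.630483

-0.6305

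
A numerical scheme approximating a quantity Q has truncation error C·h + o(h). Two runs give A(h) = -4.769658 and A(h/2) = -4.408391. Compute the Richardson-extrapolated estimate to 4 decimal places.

-4.0471

Extrapolated value = (2·A(h/2) − A(h)) / (2 − 1)
= (2·(-4.408391) − (-4.769658)) / 1
= -4.047124 / 1 = -4.047124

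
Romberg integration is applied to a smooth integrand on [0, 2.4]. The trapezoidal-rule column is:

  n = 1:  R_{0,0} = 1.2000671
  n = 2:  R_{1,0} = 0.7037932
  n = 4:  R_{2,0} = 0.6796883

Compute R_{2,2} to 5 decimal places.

0.68054

R_{1,1} = 0.7037932 + (0.7037932 − 1.2000671)/3 = 0.5383686
R_{2,1} = 0.6796883 + (0.6796883 − 0.7037932)/3 = 0.6716533
R_{2,2} = 0.6716533 + (0.6716533 − 0.5383686)/15 = 0.6805389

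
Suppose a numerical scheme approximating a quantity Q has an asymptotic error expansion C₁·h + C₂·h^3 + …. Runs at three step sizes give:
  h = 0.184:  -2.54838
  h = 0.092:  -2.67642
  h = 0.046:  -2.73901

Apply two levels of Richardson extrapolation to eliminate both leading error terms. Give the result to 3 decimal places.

-2.801

First eliminate the h term (factor 2^1 = 2):
  B₁ = (2·(-2.67642) − (-2.54838))/1 = -2.80446
  B₂ = (2·(-2.73901) − (-2.67642))/1 = -2.80160
Then eliminate the h^3 term (factor 2^3 = 8):
  (8·(-2.80160) − (-2.80446))/7 = -2.80119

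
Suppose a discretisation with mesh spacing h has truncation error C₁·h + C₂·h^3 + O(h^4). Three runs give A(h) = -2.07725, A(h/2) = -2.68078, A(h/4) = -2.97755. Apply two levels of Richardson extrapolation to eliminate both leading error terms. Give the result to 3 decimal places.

-3.273

First eliminate the h term (factor 2^1 = 2):
  B₁ = (2·(-2.68078) − (-2.07725))/1 = -3.28431
  B₂ = (2·(-2.97755) − (-2.68078))/1 = -3.27432
Then eliminate the h^3 term (factor 2^3 = 8):
  (8·(-3.27432) − (-3.28431))/7 = -3.27289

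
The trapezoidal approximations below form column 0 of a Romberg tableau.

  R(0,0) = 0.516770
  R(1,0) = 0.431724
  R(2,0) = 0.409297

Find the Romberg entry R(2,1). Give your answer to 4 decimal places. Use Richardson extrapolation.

0.4018

Richardson extrapolation on the trapezoidal column (denominator 4−1=3):
R(2,1) = 0.409297 + (0.409297 − 0.431724)/3 = 0.401821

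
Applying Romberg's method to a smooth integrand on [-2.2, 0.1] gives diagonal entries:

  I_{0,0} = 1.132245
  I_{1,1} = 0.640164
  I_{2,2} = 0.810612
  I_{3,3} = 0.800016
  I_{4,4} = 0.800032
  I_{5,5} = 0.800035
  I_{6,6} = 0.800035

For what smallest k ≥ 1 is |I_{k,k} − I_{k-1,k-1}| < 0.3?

k = 2

|I_{1,1} − I_{0,0}| = 0.492081 ≥ 0.3
|I_{2,2} − I_{1,1}| = 0.170448 < 0.3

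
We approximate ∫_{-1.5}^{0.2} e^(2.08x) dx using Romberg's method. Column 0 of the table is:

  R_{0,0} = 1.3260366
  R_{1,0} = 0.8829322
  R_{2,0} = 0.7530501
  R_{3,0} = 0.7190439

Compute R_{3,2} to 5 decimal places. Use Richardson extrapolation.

Richardson extrapolation on the trapezoidal column (denominator 4−1=3):
R_{2,1} = (4·0.7530501 − 0.8829322) / 3 = 0.7097561
R_{3,1} = 0.7190439 + (0.7190439 − 0.7530501)/3 = 0.7077085
R_{3,2} = 0.7077085 + (0.7077085 − 0.7097561)/15 = 0.7075720

0.70757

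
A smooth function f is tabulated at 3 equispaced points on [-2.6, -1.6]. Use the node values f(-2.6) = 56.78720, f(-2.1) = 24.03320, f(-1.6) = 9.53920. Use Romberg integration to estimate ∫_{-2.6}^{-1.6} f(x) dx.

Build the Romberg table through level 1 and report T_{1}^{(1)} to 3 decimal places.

T_{0}^{(0)} (trapezoid, 1 panel, h=1.0000): 33.16320
T_{1}^{(0)} (trapezoid, 2 panels, h=0.5000): 28.59820
T_{1}^{(1)} = 28.59820 + (28.59820 − 33.16320)/3 = 27.07653

27.077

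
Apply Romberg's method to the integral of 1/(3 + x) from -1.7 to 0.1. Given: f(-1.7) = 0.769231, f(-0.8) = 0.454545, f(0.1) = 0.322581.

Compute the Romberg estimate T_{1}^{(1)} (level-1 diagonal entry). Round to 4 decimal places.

0.8730

T_{0}^{(0)} (trapezoid, 1 panel, h=1.8000): 0.982631
T_{1}^{(0)} (trapezoid, 2 panels, h=0.9000): 0.900406
T_{1}^{(1)} = 0.900406 + (0.900406 − 0.982631)/3 = 0.872998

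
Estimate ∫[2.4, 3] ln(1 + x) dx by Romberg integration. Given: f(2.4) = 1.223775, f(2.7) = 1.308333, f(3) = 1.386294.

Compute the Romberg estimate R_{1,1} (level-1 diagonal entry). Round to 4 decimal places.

R_{0,0} (trapezoid, 1 panel, h=0.6000): 0.783021
R_{1,0} (trapezoid, 2 panels, h=0.3000): 0.784010
R_{1,1} = 0.784010 + (0.784010 − 0.783021)/3 = 0.784340

0.7843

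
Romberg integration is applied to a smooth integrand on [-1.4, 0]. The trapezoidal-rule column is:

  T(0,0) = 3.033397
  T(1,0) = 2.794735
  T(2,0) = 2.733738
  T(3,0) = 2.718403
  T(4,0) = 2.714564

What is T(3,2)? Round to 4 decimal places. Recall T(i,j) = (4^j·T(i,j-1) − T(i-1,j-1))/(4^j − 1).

Richardson extrapolation on the trapezoidal column (denominator 4−1=3):
T(2,1) = 2.733738 + (2.733738 − 2.794735)/3 = 2.713406
T(3,1) = 2.718403 + (2.718403 − 2.733738)/3 = 2.713291
T(3,2) = (16·2.713291 − 2.713406) / 15 = 2.713283

2.7133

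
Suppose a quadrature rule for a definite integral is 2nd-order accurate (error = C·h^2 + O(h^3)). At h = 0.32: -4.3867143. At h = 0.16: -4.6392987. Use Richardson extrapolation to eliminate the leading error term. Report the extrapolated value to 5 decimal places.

The leading error scales as h^2; refining by a factor of 2 reduces it by 2^2 = 4.
Extrapolated value = (4·A(h/2) − A(h)) / (4 − 1)
= (4·(-4.6392987) − (-4.3867143)) / 3
= -14.1704805 / 3 = -4.7234935

-4.72349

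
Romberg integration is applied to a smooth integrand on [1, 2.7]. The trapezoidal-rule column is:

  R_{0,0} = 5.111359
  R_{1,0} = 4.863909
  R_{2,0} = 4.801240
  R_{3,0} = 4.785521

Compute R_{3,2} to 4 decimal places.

4.7803

R_{2,1} = (4·4.801240 − 4.863909) / 3 = 4.780350
R_{3,1} = 4.785521 + (4.785521 − 4.801240)/3 = 4.780281
R_{3,2} = (16·4.780281 − 4.780350) / 15 = 4.780276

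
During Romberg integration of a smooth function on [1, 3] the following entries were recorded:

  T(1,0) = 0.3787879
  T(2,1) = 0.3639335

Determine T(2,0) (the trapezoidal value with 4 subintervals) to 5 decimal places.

0.36765

From T(2,1) = (4·T(2,0) − T(1,0))/3, solve for T(2,0):
4·T(2,0) = 3·0.3639335 + 0.3787879 = 1.4705884
T(2,0) = 0.3676471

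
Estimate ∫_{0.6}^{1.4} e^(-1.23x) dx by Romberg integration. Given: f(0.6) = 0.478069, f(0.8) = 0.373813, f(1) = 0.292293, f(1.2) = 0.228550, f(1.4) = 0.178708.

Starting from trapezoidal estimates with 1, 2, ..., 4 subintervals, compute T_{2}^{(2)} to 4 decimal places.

0.2434

T_{0}^{(0)} (trapezoid, 1 panel, h=0.8000): 0.262711
T_{1}^{(0)} (trapezoid, 2 panels, h=0.4000): 0.248273
T_{2}^{(0)} (trapezoid, 4 panels, h=0.2000): 0.244609
T_{1}^{(1)} = 0.248273 + (0.248273 − 0.262711)/3 = 0.243460
T_{2}^{(1)} = 0.244609 + (0.244609 − 0.248273)/3 = 0.243388
T_{2}^{(2)} = 0.243388 + (0.243388 − 0.243460)/15 = 0.243383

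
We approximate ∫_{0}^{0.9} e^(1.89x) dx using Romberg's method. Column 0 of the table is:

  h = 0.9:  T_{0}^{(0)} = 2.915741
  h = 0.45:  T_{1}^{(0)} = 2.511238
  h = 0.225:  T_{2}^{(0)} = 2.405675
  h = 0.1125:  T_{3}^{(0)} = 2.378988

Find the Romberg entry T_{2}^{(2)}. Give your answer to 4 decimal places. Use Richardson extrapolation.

2.3701

Richardson extrapolation on the trapezoidal column (denominator 4−1=3):
T_{1}^{(1)} = (4·2.511238 − 2.915741) / 3 = 2.376404
T_{2}^{(1)} = 2.405675 + (2.405675 − 2.511238)/3 = 2.370487
T_{2}^{(2)} = (16·2.370487 − 2.376404) / 15 = 2.370093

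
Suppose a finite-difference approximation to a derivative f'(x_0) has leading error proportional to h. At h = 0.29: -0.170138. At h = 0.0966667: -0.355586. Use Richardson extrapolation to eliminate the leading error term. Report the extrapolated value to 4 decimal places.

-0.4483

The leading error scales as h; refining by a factor of 3 reduces it by 3^1 = 3.
Extrapolated value = (3·A(h/3) − A(h)) / (3 − 1)
= (3·(-0.355586) − (-0.170138)) / 2
= -0.896620 / 2 = -0.448310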